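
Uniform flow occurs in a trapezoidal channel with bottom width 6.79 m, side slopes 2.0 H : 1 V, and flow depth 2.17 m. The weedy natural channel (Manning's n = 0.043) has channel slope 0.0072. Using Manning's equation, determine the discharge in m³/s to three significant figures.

61.5 m³/s

A = (b + z·y)·y = (6.79 + 2.0×2.17)×2.17 = 24.15 m²
P = b + 2y√(1+z²) = 6.79 + 2×2.17×√(1+2.0²) = 16.49 m
R = A/P = 24.15/16.49 = 1.464 m
Q = (1/n)·A·R^(2/3)·S^(1/2) = (1/0.043) × 24.15 × 1.464^(2/3) × 0.0072^(1/2) = 61.46 m³/s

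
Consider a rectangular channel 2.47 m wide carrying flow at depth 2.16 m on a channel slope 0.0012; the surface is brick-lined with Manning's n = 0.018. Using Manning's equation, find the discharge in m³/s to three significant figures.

8.74 m³/s

A = b·y = 2.47 × 2.16 = 5.335 m²
P = b + 2y = 2.47 + 2×2.16 = 6.790 m
R = A/P = 5.335/6.790 = 0.7857 m
Q = (1/n)·A·R^(2/3)·S^(1/2) = (1/0.018) × 5.335 × 0.7857^(2/3) × 0.0012^(1/2) = 8.743 m³/s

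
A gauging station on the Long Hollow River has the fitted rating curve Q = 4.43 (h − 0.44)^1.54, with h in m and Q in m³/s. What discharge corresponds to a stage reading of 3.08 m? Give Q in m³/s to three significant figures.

19.8 m³/s

Q = 4.43 × (3.08 − 0.44)^1.54 = 4.43 × 2.64^1.54 = 19.75 m³/s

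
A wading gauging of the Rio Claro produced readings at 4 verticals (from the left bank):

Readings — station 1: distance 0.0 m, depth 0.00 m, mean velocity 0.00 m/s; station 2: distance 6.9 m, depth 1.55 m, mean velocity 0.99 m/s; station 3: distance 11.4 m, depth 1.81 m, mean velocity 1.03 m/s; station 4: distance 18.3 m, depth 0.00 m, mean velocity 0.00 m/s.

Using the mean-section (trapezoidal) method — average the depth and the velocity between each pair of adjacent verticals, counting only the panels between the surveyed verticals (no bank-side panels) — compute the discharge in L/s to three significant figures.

Panel 1-2: Δb = 6.9 m, d̄ = (0.00+1.55)/2 = 0.775, v̄ = (0.00+0.99)/2 = 0.495 → q = 6.9×0.775×0.495 = 2.647 m³/s
Panel 2-3: Δb = 4.5 m, d̄ = (1.55+1.81)/2 = 1.68, v̄ = (0.99+1.03)/2 = 1.01 → q = 4.5×1.68×1.01 = 7.636 m³/s
Panel 3-4: Δb = 6.9 m, d̄ = (1.81+0.00)/2 = 0.905, v̄ = (1.03+0.00)/2 = 0.515 → q = 6.9×0.905×0.515 = 3.216 m³/s
Q = Σ q = 13.50 m³/s
= 13.50 × 1000 = 13500 L/s

13500 L/s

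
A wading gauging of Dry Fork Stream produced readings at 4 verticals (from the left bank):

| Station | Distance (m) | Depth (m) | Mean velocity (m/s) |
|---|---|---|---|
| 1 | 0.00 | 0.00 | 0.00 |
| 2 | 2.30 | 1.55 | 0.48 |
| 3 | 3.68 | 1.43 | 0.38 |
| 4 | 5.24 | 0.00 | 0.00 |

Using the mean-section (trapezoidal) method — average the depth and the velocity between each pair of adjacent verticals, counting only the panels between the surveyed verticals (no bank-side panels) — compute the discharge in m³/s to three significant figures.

Panel 1-2: Δb = 2.3 m, d̄ = (0.00+1.55)/2 = 0.775, v̄ = (0.00+0.48)/2 = 0.24 → q = 2.3×0.775×0.24 = 0.4278 m³/s
Panel 2-3: Δb = 1.38 m, d̄ = (1.55+1.43)/2 = 1.49, v̄ = (0.48+0.38)/2 = 0.43 → q = 1.38×1.49×0.43 = 0.8842 m³/s
Panel 3-4: Δb = 1.56 m, d̄ = (1.43+0.00)/2 = 0.715, v̄ = (0.38+0.00)/2 = 0.19 → q = 1.56×0.715×0.19 = 0.2119 m³/s
Q = Σ q = 1.524 m³/s

1.52 m³/s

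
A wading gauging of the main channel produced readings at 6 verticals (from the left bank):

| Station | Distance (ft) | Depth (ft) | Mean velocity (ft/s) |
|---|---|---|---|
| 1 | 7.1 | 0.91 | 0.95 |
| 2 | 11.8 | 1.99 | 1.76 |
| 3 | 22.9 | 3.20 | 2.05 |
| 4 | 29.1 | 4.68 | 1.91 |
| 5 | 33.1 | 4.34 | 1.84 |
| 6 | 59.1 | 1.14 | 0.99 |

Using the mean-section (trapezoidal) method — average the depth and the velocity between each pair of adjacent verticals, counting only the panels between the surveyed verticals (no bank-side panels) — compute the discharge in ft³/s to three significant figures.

Panel 1-2: Δb = 4.7 ft, d̄ = (0.91+1.99)/2 = 1.45, v̄ = (0.95+1.76)/2 = 1.355 → q = 4.7×1.45×1.355 = 9.234 ft³/s
Panel 2-3: Δb = 11.1 ft, d̄ = (1.99+3.20)/2 = 2.595, v̄ = (1.76+2.05)/2 = 1.905 → q = 11.1×2.595×1.905 = 54.87 ft³/s
Panel 3-4: Δb = 6.2 ft, d̄ = (3.20+4.68)/2 = 3.94, v̄ = (2.05+1.91)/2 = 1.98 → q = 6.2×3.94×1.98 = 48.37 ft³/s
Panel 4-5: Δb = 4 ft, d̄ = (4.68+4.34)/2 = 4.51, v̄ = (1.91+1.84)/2 = 1.875 → q = 4×4.51×1.875 = 33.83 ft³/s
Panel 5-6: Δb = 26 ft, d̄ = (4.34+1.14)/2 = 2.74, v̄ = (1.84+0.99)/2 = 1.415 → q = 26×2.74×1.415 = 100.8 ft³/s
Q = Σ q = 247.1 ft³/s

247 ft³/s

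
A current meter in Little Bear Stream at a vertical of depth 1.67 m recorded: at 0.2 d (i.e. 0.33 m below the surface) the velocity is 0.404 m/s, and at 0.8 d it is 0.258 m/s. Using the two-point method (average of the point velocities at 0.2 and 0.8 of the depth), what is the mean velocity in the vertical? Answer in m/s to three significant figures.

v̄ = (0.404 + 0.258) / 2 = 0.3310 m/s

0.331 m/s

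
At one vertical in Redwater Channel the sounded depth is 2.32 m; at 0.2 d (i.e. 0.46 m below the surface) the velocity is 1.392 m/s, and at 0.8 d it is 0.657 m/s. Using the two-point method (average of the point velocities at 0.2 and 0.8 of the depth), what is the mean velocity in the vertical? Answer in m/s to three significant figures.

v̄ = (1.392 + 0.657) / 2 = 1.025 m/s

1.02 m/s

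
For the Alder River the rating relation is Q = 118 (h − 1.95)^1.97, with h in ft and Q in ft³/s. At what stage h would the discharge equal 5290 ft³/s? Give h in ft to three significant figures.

8.84 ft

h − h₀ = (Q/C)^(1/b) = (5290/118)^(1/1.97) = 6.892 ft
h = 1.95 + 6.892 = 8.842 ft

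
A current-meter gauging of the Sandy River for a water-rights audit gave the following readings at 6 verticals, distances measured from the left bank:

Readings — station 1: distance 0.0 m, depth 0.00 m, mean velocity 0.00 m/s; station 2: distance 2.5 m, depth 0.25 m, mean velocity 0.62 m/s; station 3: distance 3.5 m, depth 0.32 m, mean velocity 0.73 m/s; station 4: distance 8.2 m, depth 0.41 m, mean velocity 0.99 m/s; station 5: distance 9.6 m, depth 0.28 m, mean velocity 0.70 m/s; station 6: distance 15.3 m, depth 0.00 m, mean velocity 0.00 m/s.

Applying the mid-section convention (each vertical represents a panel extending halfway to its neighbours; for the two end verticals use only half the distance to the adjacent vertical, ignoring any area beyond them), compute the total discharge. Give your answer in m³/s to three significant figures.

w_2 = (3.5 − 0.0)/2 = 1.75 m; q_2 = 0.62 × 0.25 × 1.75 = 0.2713 m³/s
w_3 = (8.2 − 2.5)/2 = 2.85 m; q_3 = 0.73 × 0.32 × 2.85 = 0.6658 m³/s
w_4 = (9.6 − 3.5)/2 = 3.05 m; q_4 = 0.99 × 0.41 × 3.05 = 1.238 m³/s
w_5 = (15.3 − 8.2)/2 = 3.55 m; q_5 = 0.70 × 0.28 × 3.55 = 0.6958 m³/s
Stations 1, 6 contribute zero (depth or velocity is 0).
Q = Σ qᵢ = 2.871 m³/s

2.87 m³/s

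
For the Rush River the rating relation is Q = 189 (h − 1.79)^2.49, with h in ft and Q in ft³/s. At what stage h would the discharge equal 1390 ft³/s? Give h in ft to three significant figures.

4.02 ft

h − h₀ = (Q/C)^(1/b) = (1390/189)^(1/2.49) = 2.229 ft
h = 1.79 + 2.229 = 4.019 ft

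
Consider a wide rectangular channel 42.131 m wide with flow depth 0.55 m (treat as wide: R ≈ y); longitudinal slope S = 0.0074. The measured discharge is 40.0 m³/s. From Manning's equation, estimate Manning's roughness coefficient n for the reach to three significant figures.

0.0335

A = b·y = 42.131 × 0.55 = 23.17 m²
Wide channel: R ≈ y = 0.55 m
n = (1/Q)·A·R^(2/3)·S^(1/2) = (1/40.0) × 23.17 × 0.6713 × 0.08602 = 0.03345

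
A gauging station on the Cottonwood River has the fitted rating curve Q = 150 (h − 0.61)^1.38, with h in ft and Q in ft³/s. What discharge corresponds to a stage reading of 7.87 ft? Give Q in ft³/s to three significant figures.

Q = 150 × (7.87 − 0.61)^1.38 = 150 × 7.26^1.38 = 2313 ft³/s

2310 ft³/s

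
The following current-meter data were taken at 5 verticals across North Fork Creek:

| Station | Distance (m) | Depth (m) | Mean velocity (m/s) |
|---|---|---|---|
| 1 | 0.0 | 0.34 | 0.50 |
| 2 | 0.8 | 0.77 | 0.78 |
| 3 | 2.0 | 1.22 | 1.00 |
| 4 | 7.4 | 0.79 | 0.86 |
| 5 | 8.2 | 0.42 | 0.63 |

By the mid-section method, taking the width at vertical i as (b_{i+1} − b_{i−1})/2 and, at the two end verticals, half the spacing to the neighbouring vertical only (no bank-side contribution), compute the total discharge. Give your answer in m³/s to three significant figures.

6.91 m³/s

w_1 = (0.8 − 0.0)/2 = 0.4 m; q_1 = 0.50 × 0.34 × 0.4 = 0.06800 m³/s
w_2 = (2.0 − 0.0)/2 = 1 m; q_2 = 0.78 × 0.77 × 1 = 0.6006 m³/s
w_3 = (7.4 − 0.8)/2 = 3.3 m; q_3 = 1.00 × 1.22 × 3.3 = 4.026 m³/s
w_4 = (8.2 − 2.0)/2 = 3.1 m; q_4 = 0.86 × 0.79 × 3.1 = 2.106 m³/s
w_5 = (8.2 − 7.4)/2 = 0.4 m; q_5 = 0.63 × 0.42 × 0.4 = 0.1058 m³/s
Q = Σ qᵢ = 6.907 m³/s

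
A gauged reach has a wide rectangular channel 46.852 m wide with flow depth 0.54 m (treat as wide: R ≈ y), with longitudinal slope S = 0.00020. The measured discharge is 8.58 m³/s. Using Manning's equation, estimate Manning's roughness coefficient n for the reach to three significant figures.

A = b·y = 46.852 × 0.54 = 25.30 m²
Wide channel: R ≈ y = 0.54 m
n = (1/Q)·A·R^(2/3)·S^(1/2) = (1/8.58) × 25.30 × 0.6631 × 0.01414 = 0.02765

0.0277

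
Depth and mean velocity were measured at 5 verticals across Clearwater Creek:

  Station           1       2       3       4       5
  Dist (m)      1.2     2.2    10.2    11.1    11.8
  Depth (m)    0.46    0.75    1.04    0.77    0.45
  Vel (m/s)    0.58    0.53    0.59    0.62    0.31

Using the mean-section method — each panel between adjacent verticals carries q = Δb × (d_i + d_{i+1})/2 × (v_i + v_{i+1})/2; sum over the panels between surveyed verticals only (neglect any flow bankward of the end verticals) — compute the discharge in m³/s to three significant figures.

Panel 1-2: Δb = 1 m, d̄ = (0.46+0.75)/2 = 0.605, v̄ = (0.58+0.53)/2 = 0.555 → q = 1×0.605×0.555 = 0.3358 m³/s
Panel 2-3: Δb = 8 m, d̄ = (0.75+1.04)/2 = 0.895, v̄ = (0.53+0.59)/2 = 0.56 → q = 8×0.895×0.56 = 4.010 m³/s
Panel 3-4: Δb = 0.9 m, d̄ = (1.04+0.77)/2 = 0.905, v̄ = (0.59+0.62)/2 = 0.605 → q = 0.9×0.905×0.605 = 0.4928 m³/s
Panel 4-5: Δb = 0.7 m, d̄ = (0.77+0.45)/2 = 0.61, v̄ = (0.62+0.31)/2 = 0.465 → q = 0.7×0.61×0.465 = 0.1986 m³/s
Q = Σ q = 5.037 m³/s

5.04 m³/s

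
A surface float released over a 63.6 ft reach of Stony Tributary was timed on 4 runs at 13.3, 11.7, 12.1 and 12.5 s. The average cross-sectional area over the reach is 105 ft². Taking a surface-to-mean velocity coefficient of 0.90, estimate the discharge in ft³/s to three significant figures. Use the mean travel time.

485 ft³/s

t̄ = (13.3 + 11.7 + 12.1 + 12.5) / 4 = 12.4 s
v_surface = L / t̄ = 63.6 / 12.4 = 5.129 ft/s
v_mean = 0.90 × 5.129 = 4.616 ft/s
Q = A × v_mean = 105 × 4.616 = 484.7 ft³/s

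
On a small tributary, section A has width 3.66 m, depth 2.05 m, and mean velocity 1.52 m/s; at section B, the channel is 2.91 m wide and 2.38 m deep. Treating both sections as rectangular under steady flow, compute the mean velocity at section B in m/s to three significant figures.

1.65 m/s

Q = A₁V₁ = (3.66×2.05) × 1.52 = 11.40 m³/s
A₂ = 2.91 × 2.38 = 6.926 m²
V₂ = Q/A₂ = 11.40/6.926 = 1.647 m/s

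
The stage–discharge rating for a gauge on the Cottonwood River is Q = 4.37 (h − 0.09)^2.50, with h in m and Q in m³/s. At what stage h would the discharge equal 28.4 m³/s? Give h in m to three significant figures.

h − h₀ = (Q/C)^(1/b) = (28.4/4.37)^(1/2.50) = 2.114 m
h = 0.09 + 2.114 = 2.204 m

2.20 m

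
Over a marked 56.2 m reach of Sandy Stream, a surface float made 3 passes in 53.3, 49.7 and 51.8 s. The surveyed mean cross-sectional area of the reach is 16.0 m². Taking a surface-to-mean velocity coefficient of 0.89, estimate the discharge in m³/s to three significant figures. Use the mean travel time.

15.5 m³/s

t̄ = (53.3 + 49.7 + 51.8) / 3 = 51.6 s
v_surface = L / t̄ = 56.2 / 51.6 = 1.089 m/s
v_mean = 0.89 × 1.089 = 0.9693 m/s
Q = A × v_mean = 16.0 × 0.9693 = 15.51 m³/s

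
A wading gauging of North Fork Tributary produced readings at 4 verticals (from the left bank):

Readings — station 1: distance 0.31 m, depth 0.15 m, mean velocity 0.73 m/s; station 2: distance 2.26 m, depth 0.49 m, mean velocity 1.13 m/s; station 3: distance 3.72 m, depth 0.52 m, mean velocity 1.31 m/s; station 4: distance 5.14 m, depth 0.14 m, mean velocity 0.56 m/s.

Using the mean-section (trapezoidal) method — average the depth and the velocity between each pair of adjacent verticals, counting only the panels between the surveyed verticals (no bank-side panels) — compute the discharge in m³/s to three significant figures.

1.92 m³/s

Panel 1-2: Δb = 1.95 m, d̄ = (0.15+0.49)/2 = 0.32, v̄ = (0.73+1.13)/2 = 0.93 → q = 1.95×0.32×0.93 = 0.5803 m³/s
Panel 2-3: Δb = 1.46 m, d̄ = (0.49+0.52)/2 = 0.505, v̄ = (1.13+1.31)/2 = 1.22 → q = 1.46×0.505×1.22 = 0.8995 m³/s
Panel 3-4: Δb = 1.42 m, d̄ = (0.52+0.14)/2 = 0.33, v̄ = (1.31+0.56)/2 = 0.935 → q = 1.42×0.33×0.935 = 0.4381 m³/s
Q = Σ q = 1.918 m³/s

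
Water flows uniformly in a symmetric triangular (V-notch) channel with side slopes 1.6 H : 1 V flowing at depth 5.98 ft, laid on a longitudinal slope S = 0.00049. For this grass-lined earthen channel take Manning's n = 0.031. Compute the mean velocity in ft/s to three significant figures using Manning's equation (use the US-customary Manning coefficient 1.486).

1.97 ft/s

A = z·y² = 1.6×5.98² = 57.22 ft²
P = 2y√(1+z²) = 2×5.98×√(1+1.6²) = 22.57 ft
R = A/P = 57.22/22.57 = 2.536 ft
Q = (1.486/n)·A·R^(2/3)·S^(1/2) = (1.486/0.031) × 57.22 × 2.536^(2/3) × 0.00049^(1/2) = 112.9 ft³/s
V = Q/A = 112.9/57.22 = 1.973 ft/s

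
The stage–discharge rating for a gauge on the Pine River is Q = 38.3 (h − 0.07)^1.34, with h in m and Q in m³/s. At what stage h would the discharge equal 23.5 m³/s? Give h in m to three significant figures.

0.765 m

h − h₀ = (Q/C)^(1/b) = (23.5/38.3)^(1/1.34) = 0.6945 m
h = 0.07 + 0.6945 = 0.7645 m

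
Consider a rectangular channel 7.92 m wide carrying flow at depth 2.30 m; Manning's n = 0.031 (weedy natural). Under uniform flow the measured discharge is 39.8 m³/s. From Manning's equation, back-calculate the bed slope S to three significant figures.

A = b·y = 7.92 × 2.30 = 18.22 m²
P = b + 2y = 7.92 + 2×2.30 = 12.52 m
R = A/P = 18.22/12.52 = 1.455 m
S = (Q·n / (1·A·R^(2/3)))² = (39.8×0.031 / (1×18.22×1.284))² = 0.002783

0.00278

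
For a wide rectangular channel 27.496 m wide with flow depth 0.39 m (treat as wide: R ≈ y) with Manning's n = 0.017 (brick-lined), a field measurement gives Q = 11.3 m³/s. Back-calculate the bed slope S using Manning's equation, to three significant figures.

A = b·y = 27.496 × 0.39 = 10.72 m²
Wide channel: R ≈ y = 0.39 m
S = (Q·n / (1·A·R^(2/3)))² = (11.3×0.017 / (1×10.72×0.5338))² = 0.001126

0.00113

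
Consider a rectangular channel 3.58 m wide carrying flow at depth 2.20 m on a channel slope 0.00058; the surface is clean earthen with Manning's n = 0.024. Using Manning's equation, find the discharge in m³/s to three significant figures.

7.83 m³/s

A = b·y = 3.58 × 2.20 = 7.876 m²
P = b + 2y = 3.58 + 2×2.20 = 7.980 m
R = A/P = 7.876/7.980 = 0.9870 m
Q = (1/n)·A·R^(2/3)·S^(1/2) = (1/0.024) × 7.876 × 0.9870^(2/3) × 0.00058^(1/2) = 7.834 m³/s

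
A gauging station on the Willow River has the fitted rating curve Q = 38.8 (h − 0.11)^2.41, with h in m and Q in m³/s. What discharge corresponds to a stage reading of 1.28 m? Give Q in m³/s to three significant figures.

Q = 38.8 × (1.28 − 0.11)^2.41 = 38.8 × 1.17^2.41 = 56.64 m³/s

56.6 m³/s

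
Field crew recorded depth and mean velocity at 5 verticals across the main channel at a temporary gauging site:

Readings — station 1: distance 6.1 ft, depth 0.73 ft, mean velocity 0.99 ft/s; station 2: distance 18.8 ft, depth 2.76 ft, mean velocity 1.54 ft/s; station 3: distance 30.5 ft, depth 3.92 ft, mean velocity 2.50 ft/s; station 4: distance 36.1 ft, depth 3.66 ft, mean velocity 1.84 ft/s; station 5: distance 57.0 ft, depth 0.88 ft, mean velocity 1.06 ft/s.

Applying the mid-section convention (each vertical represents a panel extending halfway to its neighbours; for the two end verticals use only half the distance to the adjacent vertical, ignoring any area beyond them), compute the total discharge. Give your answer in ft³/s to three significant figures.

240 ft³/s

w_1 = (18.8 − 6.1)/2 = 6.35 ft; q_1 = 0.99 × 0.73 × 6.35 = 4.589 ft³/s
w_2 = (30.5 − 6.1)/2 = 12.2 ft; q_2 = 1.54 × 2.76 × 12.2 = 51.85 ft³/s
w_3 = (36.1 − 18.8)/2 = 8.65 ft; q_3 = 2.50 × 3.92 × 8.65 = 84.77 ft³/s
w_4 = (57.0 − 30.5)/2 = 13.25 ft; q_4 = 1.84 × 3.66 × 13.25 = 89.23 ft³/s
w_5 = (57.0 − 36.1)/2 = 10.45 ft; q_5 = 1.06 × 0.88 × 10.45 = 9.748 ft³/s
Q = Σ qᵢ = 240.2 ft³/s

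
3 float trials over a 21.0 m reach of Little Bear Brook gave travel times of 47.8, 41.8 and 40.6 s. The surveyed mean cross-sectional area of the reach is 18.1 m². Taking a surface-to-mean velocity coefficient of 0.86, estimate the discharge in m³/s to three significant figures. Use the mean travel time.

t̄ = (47.8 + 41.8 + 40.6) / 3 = 43.4 s
v_surface = L / t̄ = 21.0 / 43.4 = 0.4839 m/s
v_mean = 0.86 × 0.4839 = 0.4161 m/s
Q = A × v_mean = 18.1 × 0.4161 = 7.532 m³/s

7.53 m³/s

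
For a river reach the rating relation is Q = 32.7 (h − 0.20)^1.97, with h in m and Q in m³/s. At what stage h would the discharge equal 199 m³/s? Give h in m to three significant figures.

2.70 m

h − h₀ = (Q/C)^(1/b) = (199/32.7)^(1/1.97) = 2.501 m
h = 0.20 + 2.501 = 2.701 m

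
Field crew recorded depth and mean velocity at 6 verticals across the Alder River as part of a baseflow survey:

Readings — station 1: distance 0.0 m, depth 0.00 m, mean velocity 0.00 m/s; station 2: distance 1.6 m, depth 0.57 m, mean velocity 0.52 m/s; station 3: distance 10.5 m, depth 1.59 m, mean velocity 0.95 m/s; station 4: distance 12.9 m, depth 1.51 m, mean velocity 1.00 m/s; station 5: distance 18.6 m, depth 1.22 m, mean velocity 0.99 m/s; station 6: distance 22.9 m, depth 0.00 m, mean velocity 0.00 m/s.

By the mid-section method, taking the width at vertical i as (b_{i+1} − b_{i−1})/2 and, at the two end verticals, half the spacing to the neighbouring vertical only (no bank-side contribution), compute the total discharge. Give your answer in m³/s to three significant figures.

w_2 = (10.5 − 0.0)/2 = 5.25 m; q_2 = 0.52 × 0.57 × 5.25 = 1.556 m³/s
w_3 = (12.9 − 1.6)/2 = 5.65 m; q_3 = 0.95 × 1.59 × 5.65 = 8.534 m³/s
w_4 = (18.6 − 10.5)/2 = 4.05 m; q_4 = 1.00 × 1.51 × 4.05 = 6.116 m³/s
w_5 = (22.9 − 12.9)/2 = 5 m; q_5 = 0.99 × 1.22 × 5 = 6.039 m³/s
Stations 1, 6 contribute zero (depth or velocity is 0).
Q = Σ qᵢ = 22.24 m³/s

22.2 m³/s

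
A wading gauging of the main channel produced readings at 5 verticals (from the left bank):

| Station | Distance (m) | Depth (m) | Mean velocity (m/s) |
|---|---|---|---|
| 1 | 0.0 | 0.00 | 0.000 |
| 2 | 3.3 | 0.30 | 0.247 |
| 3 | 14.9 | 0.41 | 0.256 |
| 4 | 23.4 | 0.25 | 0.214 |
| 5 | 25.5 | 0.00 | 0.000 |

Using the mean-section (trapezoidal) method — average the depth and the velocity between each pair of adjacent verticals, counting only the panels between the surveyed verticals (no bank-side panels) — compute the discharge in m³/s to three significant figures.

Panel 1-2: Δb = 3.3 m, d̄ = (0.00+0.30)/2 = 0.15, v̄ = (0.000+0.247)/2 = 0.1235 → q = 3.3×0.15×0.1235 = 0.06113 m³/s
Panel 2-3: Δb = 11.6 m, d̄ = (0.30+0.41)/2 = 0.355, v̄ = (0.247+0.256)/2 = 0.2515 → q = 11.6×0.355×0.2515 = 1.036 m³/s
Panel 3-4: Δb = 8.5 m, d̄ = (0.41+0.25)/2 = 0.33, v̄ = (0.256+0.214)/2 = 0.235 → q = 8.5×0.33×0.235 = 0.6592 m³/s
Panel 4-5: Δb = 2.1 m, d̄ = (0.25+0.00)/2 = 0.125, v̄ = (0.214+0.000)/2 = 0.107 → q = 2.1×0.125×0.107 = 0.02809 m³/s
Q = Σ q = 1.784 m³/s

1.78 m³/s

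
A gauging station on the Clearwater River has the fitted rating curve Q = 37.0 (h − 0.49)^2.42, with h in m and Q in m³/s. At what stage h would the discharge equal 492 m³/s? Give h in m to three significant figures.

h − h₀ = (Q/C)^(1/b) = (492/37.0)^(1/2.42) = 2.913 m
h = 0.49 + 2.913 = 3.403 m

3.40 m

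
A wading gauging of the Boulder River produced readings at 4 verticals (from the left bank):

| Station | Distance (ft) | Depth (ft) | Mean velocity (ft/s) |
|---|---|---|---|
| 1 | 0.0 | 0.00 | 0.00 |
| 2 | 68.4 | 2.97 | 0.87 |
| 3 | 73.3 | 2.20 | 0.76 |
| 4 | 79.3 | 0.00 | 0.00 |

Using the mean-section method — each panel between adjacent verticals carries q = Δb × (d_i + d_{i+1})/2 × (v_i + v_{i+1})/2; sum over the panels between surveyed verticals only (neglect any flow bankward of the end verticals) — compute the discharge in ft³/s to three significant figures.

Panel 1-2: Δb = 68.4 ft, d̄ = (0.00+2.97)/2 = 1.485, v̄ = (0.00+0.87)/2 = 0.435 → q = 68.4×1.485×0.435 = 44.18 ft³/s
Panel 2-3: Δb = 4.9 ft, d̄ = (2.97+2.20)/2 = 2.585, v̄ = (0.87+0.76)/2 = 0.815 → q = 4.9×2.585×0.815 = 10.32 ft³/s
Panel 3-4: Δb = 6 ft, d̄ = (2.20+0.00)/2 = 1.1, v̄ = (0.76+0.00)/2 = 0.38 → q = 6×1.1×0.38 = 2.508 ft³/s
Q = Σ q = 57.02 ft³/s

57.0 ft³/s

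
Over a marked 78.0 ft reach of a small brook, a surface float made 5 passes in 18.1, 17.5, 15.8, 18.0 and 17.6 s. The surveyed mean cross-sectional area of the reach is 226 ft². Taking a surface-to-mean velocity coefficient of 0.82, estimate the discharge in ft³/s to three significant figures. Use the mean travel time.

t̄ = (18.1 + 17.5 + 15.8 + 18.0 + 17.6) / 5 = 17.4 s
v_surface = L / t̄ = 78.0 / 17.4 = 4.483 ft/s
v_mean = 0.82 × 4.483 = 3.676 ft/s
Q = A × v_mean = 226 × 3.676 = 830.7 ft³/s

831 ft³/s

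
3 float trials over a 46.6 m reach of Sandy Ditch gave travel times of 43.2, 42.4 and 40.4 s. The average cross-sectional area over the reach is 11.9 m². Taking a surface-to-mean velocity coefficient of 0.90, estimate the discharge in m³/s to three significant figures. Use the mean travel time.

11.9 m³/s

t̄ = (43.2 + 42.4 + 40.4) / 3 = 42 s
v_surface = L / t̄ = 46.6 / 42 = 1.110 m/s
v_mean = 0.90 × 1.110 = 0.9986 m/s
Q = A × v_mean = 11.9 × 0.9986 = 11.88 m³/s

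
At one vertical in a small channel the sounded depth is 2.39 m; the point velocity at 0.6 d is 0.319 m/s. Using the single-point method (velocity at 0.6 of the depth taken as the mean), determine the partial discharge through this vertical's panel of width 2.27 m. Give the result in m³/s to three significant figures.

v̄ = v₀.₆ = 0.319 m/s
q = v̄ × d × w = 0.3190 × 2.39 × 2.27 = 1.731 m³/s

1.73 m³/s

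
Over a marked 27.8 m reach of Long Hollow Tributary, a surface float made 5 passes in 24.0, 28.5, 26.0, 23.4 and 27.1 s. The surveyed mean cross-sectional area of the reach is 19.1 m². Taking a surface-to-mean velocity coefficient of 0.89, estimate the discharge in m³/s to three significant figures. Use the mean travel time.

t̄ = (24.0 + 28.5 + 26.0 + 23.4 + 27.1) / 5 = 25.8 s
v_surface = L / t̄ = 27.8 / 25.8 = 1.078 m/s
v_mean = 0.89 × 1.078 = 0.9590 m/s
Q = A × v_mean = 19.1 × 0.9590 = 18.32 m³/s

18.3 m³/s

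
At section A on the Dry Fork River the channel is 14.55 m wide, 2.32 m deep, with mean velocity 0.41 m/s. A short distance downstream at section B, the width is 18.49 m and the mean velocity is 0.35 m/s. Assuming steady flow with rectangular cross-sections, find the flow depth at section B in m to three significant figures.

Q = A₁V₁ = (14.55×2.32) × 0.41 = 13.84 m³/s
d₂ = Q/(b₂ V₂) = 13.84/(18.49×0.35) = 2.139 m

2.14 m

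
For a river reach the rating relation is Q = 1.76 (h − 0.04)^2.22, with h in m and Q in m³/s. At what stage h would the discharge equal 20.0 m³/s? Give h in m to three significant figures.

h − h₀ = (Q/C)^(1/b) = (20.0/1.76)^(1/2.22) = 2.989 m
h = 0.04 + 2.989 = 3.029 m

3.03 m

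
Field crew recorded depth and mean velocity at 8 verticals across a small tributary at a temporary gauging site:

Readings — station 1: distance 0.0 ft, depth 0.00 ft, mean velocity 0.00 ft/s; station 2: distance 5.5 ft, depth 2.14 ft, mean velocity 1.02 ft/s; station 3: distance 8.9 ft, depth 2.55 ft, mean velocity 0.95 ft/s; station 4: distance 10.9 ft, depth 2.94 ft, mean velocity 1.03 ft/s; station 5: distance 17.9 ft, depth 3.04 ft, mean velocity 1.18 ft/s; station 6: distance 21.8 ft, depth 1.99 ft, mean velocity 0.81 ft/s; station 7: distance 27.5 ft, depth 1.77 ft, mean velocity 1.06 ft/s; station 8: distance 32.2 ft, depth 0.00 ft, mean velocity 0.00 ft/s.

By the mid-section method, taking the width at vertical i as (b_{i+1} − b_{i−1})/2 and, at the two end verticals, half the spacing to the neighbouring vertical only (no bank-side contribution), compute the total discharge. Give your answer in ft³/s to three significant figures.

66.9 ft³/s

w_2 = (8.9 − 0.0)/2 = 4.45 ft; q_2 = 1.02 × 2.14 × 4.45 = 9.713 ft³/s
w_3 = (10.9 − 5.5)/2 = 2.7 ft; q_3 = 0.95 × 2.55 × 2.7 = 6.541 ft³/s
w_4 = (17.9 − 8.9)/2 = 4.5 ft; q_4 = 1.03 × 2.94 × 4.5 = 13.63 ft³/s
w_5 = (21.8 − 10.9)/2 = 5.45 ft; q_5 = 1.18 × 3.04 × 5.45 = 19.55 ft³/s
w_6 = (27.5 − 17.9)/2 = 4.8 ft; q_6 = 0.81 × 1.99 × 4.8 = 7.737 ft³/s
w_7 = (32.2 − 21.8)/2 = 5.2 ft; q_7 = 1.06 × 1.77 × 5.2 = 9.756 ft³/s
Stations 1, 8 contribute zero (depth or velocity is 0).
Q = Σ qᵢ = 66.92 ft³/s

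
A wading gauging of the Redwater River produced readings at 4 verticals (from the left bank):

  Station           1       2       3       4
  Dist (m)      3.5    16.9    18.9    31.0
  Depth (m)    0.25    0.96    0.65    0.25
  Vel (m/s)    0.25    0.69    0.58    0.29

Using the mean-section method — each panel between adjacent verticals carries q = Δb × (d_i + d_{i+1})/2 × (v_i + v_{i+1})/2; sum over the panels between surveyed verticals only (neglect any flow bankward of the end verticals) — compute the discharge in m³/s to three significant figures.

7.20 m³/s

Panel 1-2: Δb = 13.4 m, d̄ = (0.25+0.96)/2 = 0.605, v̄ = (0.25+0.69)/2 = 0.47 → q = 13.4×0.605×0.47 = 3.810 m³/s
Panel 2-3: Δb = 2 m, d̄ = (0.96+0.65)/2 = 0.805, v̄ = (0.69+0.58)/2 = 0.635 → q = 2×0.805×0.635 = 1.022 m³/s
Panel 3-4: Δb = 12.1 m, d̄ = (0.65+0.25)/2 = 0.45, v̄ = (0.58+0.29)/2 = 0.435 → q = 12.1×0.45×0.435 = 2.369 m³/s
Q = Σ q = 7.201 m³/s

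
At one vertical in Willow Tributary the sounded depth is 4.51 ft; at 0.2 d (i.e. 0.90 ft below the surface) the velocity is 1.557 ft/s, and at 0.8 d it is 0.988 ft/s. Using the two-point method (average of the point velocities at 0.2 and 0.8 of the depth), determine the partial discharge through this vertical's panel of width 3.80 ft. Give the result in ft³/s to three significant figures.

v̄ = (1.557 + 0.988) / 2 = 1.273 ft/s
q = v̄ × d × w = 1.273 × 4.51 × 3.80 = 21.81 ft³/s

21.8 ft³/s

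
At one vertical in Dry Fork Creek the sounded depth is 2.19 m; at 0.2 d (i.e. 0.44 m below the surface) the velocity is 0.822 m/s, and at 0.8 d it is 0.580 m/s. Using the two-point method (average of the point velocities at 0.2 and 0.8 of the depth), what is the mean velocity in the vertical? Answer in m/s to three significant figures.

v̄ = (0.822 + 0.580) / 2 = 0.7010 m/s

0.701 m/s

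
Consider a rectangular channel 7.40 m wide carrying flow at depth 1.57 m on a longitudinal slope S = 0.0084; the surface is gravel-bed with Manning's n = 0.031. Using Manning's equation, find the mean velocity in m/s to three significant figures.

A = b·y = 7.40 × 1.57 = 11.62 m²
P = b + 2y = 7.40 + 2×1.57 = 10.54 m
R = A/P = 11.62/10.54 = 1.102 m
Q = (1/n)·A·R^(2/3)·S^(1/2) = (1/0.031) × 11.62 × 1.102^(2/3) × 0.0084^(1/2) = 36.65 m³/s
V = Q/A = 36.65/11.62 = 3.155 m/s

3.15 m/s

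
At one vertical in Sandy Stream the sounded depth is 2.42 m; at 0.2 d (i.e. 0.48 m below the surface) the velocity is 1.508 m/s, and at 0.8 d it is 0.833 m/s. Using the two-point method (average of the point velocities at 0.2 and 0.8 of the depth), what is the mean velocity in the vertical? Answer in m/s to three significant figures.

1.17 m/s

v̄ = (1.508 + 0.833) / 2 = 1.171 m/s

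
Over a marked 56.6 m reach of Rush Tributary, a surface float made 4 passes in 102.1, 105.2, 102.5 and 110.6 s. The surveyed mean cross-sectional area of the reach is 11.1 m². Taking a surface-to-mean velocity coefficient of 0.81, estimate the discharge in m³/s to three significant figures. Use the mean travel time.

4.84 m³/s

t̄ = (102.1 + 105.2 + 102.5 + 110.6) / 4 = 105.1 s
v_surface = L / t̄ = 56.6 / 105.1 = 0.5385 m/s
v_mean = 0.81 × 0.5385 = 0.4362 m/s
Q = A × v_mean = 11.1 × 0.4362 = 4.842 m³/s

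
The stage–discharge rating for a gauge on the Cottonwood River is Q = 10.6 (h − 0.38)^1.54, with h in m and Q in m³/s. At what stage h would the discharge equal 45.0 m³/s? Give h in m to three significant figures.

2.94 m

h − h₀ = (Q/C)^(1/b) = (45.0/10.6)^(1/1.54) = 2.557 m
h = 0.38 + 2.557 = 2.937 m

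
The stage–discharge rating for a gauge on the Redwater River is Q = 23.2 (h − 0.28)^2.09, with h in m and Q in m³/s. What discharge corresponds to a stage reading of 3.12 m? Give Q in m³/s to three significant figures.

Q = 23.2 × (3.12 − 0.28)^2.09 = 23.2 × 2.84^2.09 = 205.6 m³/s

206 m³/s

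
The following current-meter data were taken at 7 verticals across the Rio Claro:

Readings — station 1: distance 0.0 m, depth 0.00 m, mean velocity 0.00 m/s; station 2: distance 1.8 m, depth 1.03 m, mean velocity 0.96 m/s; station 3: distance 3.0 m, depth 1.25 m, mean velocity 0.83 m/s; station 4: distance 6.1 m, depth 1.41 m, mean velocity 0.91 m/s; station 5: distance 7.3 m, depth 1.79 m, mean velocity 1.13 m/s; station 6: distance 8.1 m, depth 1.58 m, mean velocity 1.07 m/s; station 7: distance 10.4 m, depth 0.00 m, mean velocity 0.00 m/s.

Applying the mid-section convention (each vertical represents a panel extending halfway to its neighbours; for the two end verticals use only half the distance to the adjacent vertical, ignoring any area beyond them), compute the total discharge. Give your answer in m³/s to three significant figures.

w_2 = (3.0 − 0.0)/2 = 1.5 m; q_2 = 0.96 × 1.03 × 1.5 = 1.483 m³/s
w_3 = (6.1 − 1.8)/2 = 2.15 m; q_3 = 0.83 × 1.25 × 2.15 = 2.231 m³/s
w_4 = (7.3 − 3.0)/2 = 2.15 m; q_4 = 0.91 × 1.41 × 2.15 = 2.759 m³/s
w_5 = (8.1 − 6.1)/2 = 1 m; q_5 = 1.13 × 1.79 × 1 = 2.023 m³/s
w_6 = (10.4 − 7.3)/2 = 1.55 m; q_6 = 1.07 × 1.58 × 1.55 = 2.620 m³/s
Stations 1, 7 contribute zero (depth or velocity is 0).
Q = Σ qᵢ = 11.12 m³/s

11.1 m³/s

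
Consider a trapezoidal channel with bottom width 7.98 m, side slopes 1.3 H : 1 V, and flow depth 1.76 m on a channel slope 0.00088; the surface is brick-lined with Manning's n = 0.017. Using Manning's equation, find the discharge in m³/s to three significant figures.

37.8 m³/s

A = (b + z·y)·y = (7.98 + 1.3×1.76)×1.76 = 18.07 m²
P = b + 2y√(1+z²) = 7.98 + 2×1.76×√(1+1.3²) = 13.75 m
R = A/P = 18.07/13.75 = 1.314 m
Q = (1/n)·A·R^(2/3)·S^(1/2) = (1/0.017) × 18.07 × 1.314^(2/3) × 0.00088^(1/2) = 37.83 m³/s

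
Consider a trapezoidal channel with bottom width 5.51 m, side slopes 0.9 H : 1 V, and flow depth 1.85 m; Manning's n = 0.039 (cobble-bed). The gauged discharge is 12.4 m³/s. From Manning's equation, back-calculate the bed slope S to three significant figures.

A = (b + z·y)·y = (5.51 + 0.9×1.85)×1.85 = 13.27 m²
P = b + 2y√(1+z²) = 5.51 + 2×1.85×√(1+0.9²) = 10.49 m
R = A/P = 13.27/10.49 = 1.266 m
S = (Q·n / (1·A·R^(2/3)))² = (12.4×0.039 / (1×13.27×1.170))² = 0.0009696

0.000970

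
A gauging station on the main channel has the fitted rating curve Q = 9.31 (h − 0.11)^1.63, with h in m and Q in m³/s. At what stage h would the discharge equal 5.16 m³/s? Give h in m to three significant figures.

h − h₀ = (Q/C)^(1/b) = (5.16/9.31)^(1/1.63) = 0.6962 m
h = 0.11 + 0.6962 = 0.8062 m

0.806 m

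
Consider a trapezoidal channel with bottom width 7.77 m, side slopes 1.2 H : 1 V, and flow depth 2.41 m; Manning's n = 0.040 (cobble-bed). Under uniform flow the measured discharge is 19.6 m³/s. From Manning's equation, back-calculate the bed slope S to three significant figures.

0.000466

A = (b + z·y)·y = (7.77 + 1.2×2.41)×2.41 = 25.70 m²
P = b + 2y√(1+z²) = 7.77 + 2×2.41×√(1+1.2²) = 15.30 m
R = A/P = 25.70/15.30 = 1.680 m
S = (Q·n / (1·A·R^(2/3)))² = (19.6×0.040 / (1×25.70×1.413))² = 0.0004663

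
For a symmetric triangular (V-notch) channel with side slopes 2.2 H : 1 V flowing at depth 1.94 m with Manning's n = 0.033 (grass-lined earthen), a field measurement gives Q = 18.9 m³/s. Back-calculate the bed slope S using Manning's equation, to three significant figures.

A = z·y² = 2.2×1.94² = 8.280 m²
P = 2y√(1+z²) = 2×1.94×√(1+2.2²) = 9.376 m
R = A/P = 8.280/9.376 = 0.8831 m
S = (Q·n / (1·A·R^(2/3)))² = (18.9×0.033 / (1×8.280×0.9204))² = 0.006698

0.00670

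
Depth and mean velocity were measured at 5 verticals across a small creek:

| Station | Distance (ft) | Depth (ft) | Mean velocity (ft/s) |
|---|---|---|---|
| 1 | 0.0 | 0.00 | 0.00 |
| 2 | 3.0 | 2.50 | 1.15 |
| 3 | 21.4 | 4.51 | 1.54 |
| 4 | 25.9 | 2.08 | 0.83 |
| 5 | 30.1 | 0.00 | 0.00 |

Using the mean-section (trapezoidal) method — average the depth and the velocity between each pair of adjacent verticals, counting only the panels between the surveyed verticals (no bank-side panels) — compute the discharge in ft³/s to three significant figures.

108 ft³/s

Panel 1-2: Δb = 3 ft, d̄ = (0.00+2.50)/2 = 1.25, v̄ = (0.00+1.15)/2 = 0.575 → q = 3×1.25×0.575 = 2.156 ft³/s
Panel 2-3: Δb = 18.4 ft, d̄ = (2.50+4.51)/2 = 3.505, v̄ = (1.15+1.54)/2 = 1.345 → q = 18.4×3.505×1.345 = 86.74 ft³/s
Panel 3-4: Δb = 4.5 ft, d̄ = (4.51+2.08)/2 = 3.295, v̄ = (1.54+0.83)/2 = 1.185 → q = 4.5×3.295×1.185 = 17.57 ft³/s
Panel 4-5: Δb = 4.2 ft, d̄ = (2.08+0.00)/2 = 1.04, v̄ = (0.83+0.00)/2 = 0.415 → q = 4.2×1.04×0.415 = 1.813 ft³/s
Q = Σ q = 108.3 ft³/s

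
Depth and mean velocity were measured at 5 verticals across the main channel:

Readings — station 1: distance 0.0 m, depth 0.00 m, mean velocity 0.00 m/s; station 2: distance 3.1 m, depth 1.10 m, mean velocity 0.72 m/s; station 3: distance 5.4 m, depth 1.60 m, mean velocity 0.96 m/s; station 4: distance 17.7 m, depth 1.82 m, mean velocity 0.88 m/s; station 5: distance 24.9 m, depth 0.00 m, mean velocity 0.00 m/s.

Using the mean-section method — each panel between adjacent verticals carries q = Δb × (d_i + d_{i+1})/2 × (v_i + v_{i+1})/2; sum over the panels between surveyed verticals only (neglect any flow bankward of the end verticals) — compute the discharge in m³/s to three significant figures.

Panel 1-2: Δb = 3.1 m, d̄ = (0.00+1.10)/2 = 0.55, v̄ = (0.00+0.72)/2 = 0.36 → q = 3.1×0.55×0.36 = 0.6138 m³/s
Panel 2-3: Δb = 2.3 m, d̄ = (1.10+1.60)/2 = 1.35, v̄ = (0.72+0.96)/2 = 0.84 → q = 2.3×1.35×0.84 = 2.608 m³/s
Panel 3-4: Δb = 12.3 m, d̄ = (1.60+1.82)/2 = 1.71, v̄ = (0.96+0.88)/2 = 0.92 → q = 12.3×1.71×0.92 = 19.35 m³/s
Panel 4-5: Δb = 7.2 m, d̄ = (1.82+0.00)/2 = 0.91, v̄ = (0.88+0.00)/2 = 0.44 → q = 7.2×0.91×0.44 = 2.883 m³/s
Q = Σ q = 25.46 m³/s

25.5 m³/s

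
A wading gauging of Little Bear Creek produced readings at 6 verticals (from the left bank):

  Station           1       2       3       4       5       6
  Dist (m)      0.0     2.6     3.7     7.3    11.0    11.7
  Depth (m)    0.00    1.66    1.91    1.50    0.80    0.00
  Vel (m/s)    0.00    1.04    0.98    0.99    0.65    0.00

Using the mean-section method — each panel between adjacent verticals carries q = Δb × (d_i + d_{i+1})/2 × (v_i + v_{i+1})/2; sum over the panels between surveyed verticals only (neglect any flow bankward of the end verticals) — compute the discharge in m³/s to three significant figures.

12.7 m³/s

Panel 1-2: Δb = 2.6 m, d̄ = (0.00+1.66)/2 = 0.83, v̄ = (0.00+1.04)/2 = 0.52 → q = 2.6×0.83×0.52 = 1.122 m³/s
Panel 2-3: Δb = 1.1 m, d̄ = (1.66+1.91)/2 = 1.785, v̄ = (1.04+0.98)/2 = 1.01 → q = 1.1×1.785×1.01 = 1.983 m³/s
Panel 3-4: Δb = 3.6 m, d̄ = (1.91+1.50)/2 = 1.705, v̄ = (0.98+0.99)/2 = 0.985 → q = 3.6×1.705×0.985 = 6.046 m³/s
Panel 4-5: Δb = 3.7 m, d̄ = (1.50+0.80)/2 = 1.15, v̄ = (0.99+0.65)/2 = 0.82 → q = 3.7×1.15×0.82 = 3.489 m³/s
Panel 5-6: Δb = 0.7 m, d̄ = (0.80+0.00)/2 = 0.4, v̄ = (0.65+0.00)/2 = 0.325 → q = 0.7×0.4×0.325 = 0.09100 m³/s
Q = Σ q = 12.73 m³/s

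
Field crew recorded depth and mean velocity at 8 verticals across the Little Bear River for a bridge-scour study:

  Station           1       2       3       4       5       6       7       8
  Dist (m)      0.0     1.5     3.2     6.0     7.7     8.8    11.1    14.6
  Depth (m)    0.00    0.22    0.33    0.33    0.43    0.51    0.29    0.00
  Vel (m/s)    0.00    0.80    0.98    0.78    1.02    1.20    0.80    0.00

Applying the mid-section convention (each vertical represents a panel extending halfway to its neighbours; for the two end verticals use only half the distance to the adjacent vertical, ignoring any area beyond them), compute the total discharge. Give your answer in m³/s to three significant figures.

w_2 = (3.2 − 0.0)/2 = 1.6 m; q_2 = 0.80 × 0.22 × 1.6 = 0.2816 m³/s
w_3 = (6.0 − 1.5)/2 = 2.25 m; q_3 = 0.98 × 0.33 × 2.25 = 0.7277 m³/s
w_4 = (7.7 − 3.2)/2 = 2.25 m; q_4 = 0.78 × 0.33 × 2.25 = 0.5792 m³/s
w_5 = (8.8 − 6.0)/2 = 1.4 m; q_5 = 1.02 × 0.43 × 1.4 = 0.6140 m³/s
w_6 = (11.1 − 7.7)/2 = 1.7 m; q_6 = 1.20 × 0.51 × 1.7 = 1.040 m³/s
w_7 = (14.6 − 8.8)/2 = 2.9 m; q_7 = 0.80 × 0.29 × 2.9 = 0.6728 m³/s
Stations 1, 8 contribute zero (depth or velocity is 0).
Q = Σ qᵢ = 3.916 m³/s

3.92 m³/s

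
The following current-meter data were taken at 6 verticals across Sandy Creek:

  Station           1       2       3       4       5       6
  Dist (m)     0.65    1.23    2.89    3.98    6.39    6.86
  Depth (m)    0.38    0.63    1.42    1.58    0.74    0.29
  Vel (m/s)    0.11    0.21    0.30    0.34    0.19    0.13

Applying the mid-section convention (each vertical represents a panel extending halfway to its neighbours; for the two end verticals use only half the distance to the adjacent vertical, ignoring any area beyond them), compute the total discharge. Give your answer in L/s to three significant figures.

w_1 = (1.23 − 0.65)/2 = 0.29 m; q_1 = 0.11 × 0.38 × 0.29 = 0.01212 m³/s
w_2 = (2.89 − 0.65)/2 = 1.12 m; q_2 = 0.21 × 0.63 × 1.12 = 0.1482 m³/s
w_3 = (3.98 − 1.23)/2 = 1.375 m; q_3 = 0.30 × 1.42 × 1.375 = 0.5858 m³/s
w_4 = (6.39 − 2.89)/2 = 1.75 m; q_4 = 0.34 × 1.58 × 1.75 = 0.9401 m³/s
w_5 = (6.86 − 3.98)/2 = 1.44 m; q_5 = 0.19 × 0.74 × 1.44 = 0.2025 m³/s
w_6 = (6.86 − 6.39)/2 = 0.235 m; q_6 = 0.13 × 0.29 × 0.235 = 0.008860 m³/s
Q = Σ qᵢ = 1.897 m³/s
= 1.897 × 1000 = 1897 L/s

1900 L/s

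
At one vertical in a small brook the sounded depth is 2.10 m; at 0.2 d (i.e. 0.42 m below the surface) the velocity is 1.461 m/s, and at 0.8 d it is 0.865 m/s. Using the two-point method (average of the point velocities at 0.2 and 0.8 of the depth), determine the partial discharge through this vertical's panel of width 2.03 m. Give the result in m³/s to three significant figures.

v̄ = (1.461 + 0.865) / 2 = 1.163 m/s
q = v̄ × d × w = 1.163 × 2.10 × 2.03 = 4.958 m³/s

4.96 m³/s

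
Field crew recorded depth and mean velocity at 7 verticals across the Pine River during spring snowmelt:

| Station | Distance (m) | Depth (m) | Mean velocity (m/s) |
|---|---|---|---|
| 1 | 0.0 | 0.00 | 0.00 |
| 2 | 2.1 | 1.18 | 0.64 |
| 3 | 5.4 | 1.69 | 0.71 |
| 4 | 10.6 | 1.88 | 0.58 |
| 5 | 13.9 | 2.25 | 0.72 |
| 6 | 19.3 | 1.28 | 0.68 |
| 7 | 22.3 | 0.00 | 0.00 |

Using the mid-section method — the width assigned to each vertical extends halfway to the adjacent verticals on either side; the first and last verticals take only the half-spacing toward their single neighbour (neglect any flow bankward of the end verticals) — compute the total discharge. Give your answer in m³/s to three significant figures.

22.5 m³/s

w_2 = (5.4 − 0.0)/2 = 2.7 m; q_2 = 0.64 × 1.18 × 2.7 = 2.039 m³/s
w_3 = (10.6 − 2.1)/2 = 4.25 m; q_3 = 0.71 × 1.69 × 4.25 = 5.100 m³/s
w_4 = (13.9 − 5.4)/2 = 4.25 m; q_4 = 0.58 × 1.88 × 4.25 = 4.634 m³/s
w_5 = (19.3 − 10.6)/2 = 4.35 m; q_5 = 0.72 × 2.25 × 4.35 = 7.047 m³/s
w_6 = (22.3 − 13.9)/2 = 4.2 m; q_6 = 0.68 × 1.28 × 4.2 = 3.656 m³/s
Stations 1, 7 contribute zero (depth or velocity is 0).
Q = Σ qᵢ = 22.48 m³/s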